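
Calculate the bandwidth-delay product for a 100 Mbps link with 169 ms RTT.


BDP = bandwidth * RTT
= 100 Mbps * 169 ms
= 100 * 1e6 * 169 / 1000 bits
= 16900000 bits
= 2112500 bytes
= 2062.9883 KB
BDP = 16900000 bits (2112500 bytes)


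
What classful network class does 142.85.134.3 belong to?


First octet: 142
Binary: 10001110
10xxxxxx -> Class B (128-191)
Class B, default mask 255.255.0.0 (/16)


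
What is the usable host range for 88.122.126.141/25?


Network: 88.122.126.128
Broadcast: 88.122.126.255
First usable = network + 1
Last usable = broadcast - 1
Range: 88.122.126.129 to 88.122.126.254


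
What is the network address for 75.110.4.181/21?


IP:   01001011.01101110.00000100.10110101
Mask: 11111111.11111111.11111000.00000000
AND operation:
Net:  01001011.01101110.00000000.00000000
Network: 75.110.0.0/21


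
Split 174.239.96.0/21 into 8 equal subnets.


New prefix = 21 + 3 = 24
Each subnet has 256 addresses
  174.239.96.0/24
  174.239.97.0/24
  174.239.98.0/24
  174.239.99.0/24
  174.239.100.0/24
  174.239.101.0/24
  174.239.102.0/24
  174.239.103.0/24
Subnets: 174.239.96.0/24, 174.239.97.0/24, 174.239.98.0/24, 174.239.99.0/24, 174.239.100.0/24, 174.239.101.0/24, 174.239.102.0/24, 174.239.103.0/24


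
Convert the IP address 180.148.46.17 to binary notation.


180 = 10110100
148 = 10010100
46 = 00101110
17 = 00010001
Binary: 10110100.10010100.00101110.00010001


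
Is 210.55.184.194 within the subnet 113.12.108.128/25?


Subnet network: 113.12.108.128
Test IP AND mask: 210.55.184.128
No, 210.55.184.194 is not in 113.12.108.128/25


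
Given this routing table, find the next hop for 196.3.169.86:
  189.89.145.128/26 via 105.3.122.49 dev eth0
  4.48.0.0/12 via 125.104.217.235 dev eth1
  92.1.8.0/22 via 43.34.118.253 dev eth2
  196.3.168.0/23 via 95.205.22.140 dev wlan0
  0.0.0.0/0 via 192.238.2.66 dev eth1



Longest prefix match for 196.3.169.86:
  /26 189.89.145.128: no
  /12 4.48.0.0: no
  /22 92.1.8.0: no
  /23 196.3.168.0: MATCH
  /0 0.0.0.0: MATCH
Selected: next-hop 95.205.22.140 via wlan0 (matched /23)


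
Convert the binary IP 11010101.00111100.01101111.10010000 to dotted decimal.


11010101 = 213
00111100 = 60
01101111 = 111
10010000 = 144
IP: 213.60.111.144


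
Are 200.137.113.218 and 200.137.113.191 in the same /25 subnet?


Mask: 255.255.255.128
200.137.113.218 AND mask = 200.137.113.128
200.137.113.191 AND mask = 200.137.113.128
Yes, same subnet (200.137.113.128)


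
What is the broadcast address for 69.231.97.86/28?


Network: 69.231.97.80/28
Host bits = 4
Set all host bits to 1:
Broadcast: 69.231.97.95


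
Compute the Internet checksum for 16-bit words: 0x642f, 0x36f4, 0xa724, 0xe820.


Sum all words (with carry folding):
+ 0x642f = 0x642f
+ 0x36f4 = 0x9b23
+ 0xa724 = 0x4248
+ 0xe820 = 0x2a69
One's complement: ~0x2a69
Checksum = 0xd596


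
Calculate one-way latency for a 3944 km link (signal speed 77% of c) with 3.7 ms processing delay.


Speed = 0.77 * 3e5 km/s = 231000 km/s
Propagation delay = 3944 / 231000 = 0.0171 s = 17.0736 ms
Processing delay = 3.7 ms
Total one-way latency = 20.7736 ms


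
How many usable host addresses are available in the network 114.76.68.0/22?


Host bits = 32 - 22 = 10
Total addresses = 2^10 = 1024
Usable = total - 2 (network and broadcast)
Usable hosts: 1022


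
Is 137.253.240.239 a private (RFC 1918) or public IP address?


RFC 1918 private ranges:
  10.0.0.0/8 (10.0.0.0 - 10.255.255.255)
  172.16.0.0/12 (172.16.0.0 - 172.31.255.255)
  192.168.0.0/16 (192.168.0.0 - 192.168.255.255)
Public (not in any RFC 1918 range)


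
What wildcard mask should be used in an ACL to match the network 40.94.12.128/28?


Subnet mask: 255.255.255.240
Wildcard = 255.255.255.255 - subnet mask
255 - 255 = 0
255 - 255 = 0
255 - 255 = 0
255 - 240 = 15
Wildcard: 0.0.0.15


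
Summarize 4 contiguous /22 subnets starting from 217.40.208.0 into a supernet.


Original prefix: /22
Number of subnets: 4 = 2^2
New prefix = 22 - 2 = 20
Supernet: 217.40.208.0/20


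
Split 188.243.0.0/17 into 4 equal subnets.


New prefix = 17 + 2 = 19
Each subnet has 8192 addresses
  188.243.0.0/19
  188.243.32.0/19
  188.243.64.0/19
  188.243.96.0/19
Subnets: 188.243.0.0/19, 188.243.32.0/19, 188.243.64.0/19, 188.243.96.0/19


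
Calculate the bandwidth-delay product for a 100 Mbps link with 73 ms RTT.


BDP = bandwidth * RTT
= 100 Mbps * 73 ms
= 100 * 1e6 * 73 / 1000 bits
= 7300000 bits
= 912500 bytes
= 891.1133 KB
BDP = 7300000 bits (912500 bytes)


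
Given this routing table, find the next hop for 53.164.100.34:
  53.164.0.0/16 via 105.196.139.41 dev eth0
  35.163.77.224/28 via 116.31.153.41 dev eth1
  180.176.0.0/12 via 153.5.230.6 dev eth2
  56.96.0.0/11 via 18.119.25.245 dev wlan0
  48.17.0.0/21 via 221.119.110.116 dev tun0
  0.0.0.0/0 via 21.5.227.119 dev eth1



Longest prefix match for 53.164.100.34:
  /16 53.164.0.0: MATCH
  /28 35.163.77.224: no
  /12 180.176.0.0: no
  /11 56.96.0.0: no
  /21 48.17.0.0: no
  /0 0.0.0.0: MATCH
Selected: next-hop 105.196.139.41 via eth0 (matched /16)


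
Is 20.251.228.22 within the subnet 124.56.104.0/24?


Subnet network: 124.56.104.0
Test IP AND mask: 20.251.228.0
No, 20.251.228.22 is not in 124.56.104.0/24


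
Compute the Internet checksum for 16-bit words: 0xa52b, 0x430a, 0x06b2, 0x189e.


Sum all words (with carry folding):
+ 0xa52b = 0xa52b
+ 0x430a = 0xe835
+ 0x06b2 = 0xeee7
+ 0x189e = 0x0786
One's complement: ~0x0786
Checksum = 0xf879


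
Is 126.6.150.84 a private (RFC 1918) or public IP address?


RFC 1918 private ranges:
  10.0.0.0/8 (10.0.0.0 - 10.255.255.255)
  172.16.0.0/12 (172.16.0.0 - 172.31.255.255)
  192.168.0.0/16 (192.168.0.0 - 192.168.255.255)
Public (not in any RFC 1918 range)


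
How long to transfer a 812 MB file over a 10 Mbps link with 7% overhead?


Effective throughput = 10 * (1 - 7/100) = 9.3 Mbps
File size in Mb = 812 * 8 = 6496 Mb
Time = 6496 / 9.3
Time = 698.4946 seconds


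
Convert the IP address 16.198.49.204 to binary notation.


16 = 00010000
198 = 11000110
49 = 00110001
204 = 11001100
Binary: 00010000.11000110.00110001.11001100


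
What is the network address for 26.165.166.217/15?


IP:   00011010.10100101.10100110.11011001
Mask: 11111111.11111110.00000000.00000000
AND operation:
Net:  00011010.10100100.00000000.00000000
Network: 26.164.0.0/15


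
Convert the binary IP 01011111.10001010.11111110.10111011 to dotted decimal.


01011111 = 95
10001010 = 138
11111110 = 254
10111011 = 187
IP: 95.138.254.187


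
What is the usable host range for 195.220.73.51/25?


Network: 195.220.73.0
Broadcast: 195.220.73.127
First usable = network + 1
Last usable = broadcast - 1
Range: 195.220.73.1 to 195.220.73.126


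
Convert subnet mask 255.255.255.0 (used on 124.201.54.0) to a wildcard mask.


Subnet mask: 255.255.255.0
Wildcard = 255.255.255.255 - subnet mask
255 - 255 = 0
255 - 255 = 0
255 - 255 = 0
255 - 0 = 255
Wildcard: 0.0.0.255


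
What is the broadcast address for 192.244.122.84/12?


Network: 192.240.0.0/12
Host bits = 20
Set all host bits to 1:
Broadcast: 192.255.255.255


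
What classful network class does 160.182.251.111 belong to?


First octet: 160
Binary: 10100000
10xxxxxx -> Class B (128-191)
Class B, default mask 255.255.0.0 (/16)


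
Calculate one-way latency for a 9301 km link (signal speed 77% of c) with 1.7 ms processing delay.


Speed = 0.77 * 3e5 km/s = 231000 km/s
Propagation delay = 9301 / 231000 = 0.0403 s = 40.2641 ms
Processing delay = 1.7 ms
Total one-way latency = 41.9641 ms


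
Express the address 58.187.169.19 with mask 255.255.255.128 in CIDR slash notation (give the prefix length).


Binary: 11111111.11111111.11111111.10000000
Count leading 1s
Prefix: /25


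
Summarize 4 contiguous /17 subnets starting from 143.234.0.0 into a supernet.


Original prefix: /17
Number of subnets: 4 = 2^2
New prefix = 17 - 2 = 15
Supernet: 143.234.0.0/15


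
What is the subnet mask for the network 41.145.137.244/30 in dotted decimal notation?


/30 means 30 network bits, 2 host bits
Binary: 11111111111111111111111111111100
Mask: 255.255.255.252


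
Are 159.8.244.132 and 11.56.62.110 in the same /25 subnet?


Mask: 255.255.255.128
159.8.244.132 AND mask = 159.8.244.128
11.56.62.110 AND mask = 11.56.62.0
No, different subnets (159.8.244.128 vs 11.56.62.0)


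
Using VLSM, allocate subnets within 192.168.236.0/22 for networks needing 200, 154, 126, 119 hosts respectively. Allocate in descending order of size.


200 hosts -> /24 (254 usable): 192.168.236.0/24
154 hosts -> /24 (254 usable): 192.168.237.0/24
126 hosts -> /25 (126 usable): 192.168.238.0/25
119 hosts -> /25 (126 usable): 192.168.238.128/25
Allocation: 192.168.236.0/24 (200 hosts, 254 usable); 192.168.237.0/24 (154 hosts, 254 usable); 192.168.238.0/25 (126 hosts, 126 usable); 192.168.238.128/25 (119 hosts, 126 usable)


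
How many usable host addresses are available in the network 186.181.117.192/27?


Host bits = 32 - 27 = 5
Total addresses = 2^5 = 32
Usable = total - 2 (network and broadcast)
Usable hosts: 30


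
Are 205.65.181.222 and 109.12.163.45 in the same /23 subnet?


Mask: 255.255.254.0
205.65.181.222 AND mask = 205.65.180.0
109.12.163.45 AND mask = 109.12.162.0
No, different subnets (205.65.180.0 vs 109.12.162.0)


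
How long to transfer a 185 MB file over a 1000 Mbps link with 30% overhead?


Effective throughput = 1000 * (1 - 30/100) = 700 Mbps
File size in Mb = 185 * 8 = 1480 Mb
Time = 1480 / 700
Time = 2.1143 seconds


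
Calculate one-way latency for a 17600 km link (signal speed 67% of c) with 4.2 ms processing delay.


Speed = 0.67 * 3e5 km/s = 201000 km/s
Propagation delay = 17600 / 201000 = 0.0876 s = 87.5622 ms
Processing delay = 4.2 ms
Total one-way latency = 91.7622 ms


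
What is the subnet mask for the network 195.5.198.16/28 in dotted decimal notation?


/28 means 28 network bits, 4 host bits
Binary: 11111111111111111111111111110000
Mask: 255.255.255.240


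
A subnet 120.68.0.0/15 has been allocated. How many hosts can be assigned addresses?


Host bits = 32 - 15 = 17
Total addresses = 2^17 = 131072
Usable = total - 2 (network and broadcast)
Usable hosts: 131070


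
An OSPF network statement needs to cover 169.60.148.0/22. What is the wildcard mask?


Subnet mask: 255.255.252.0
Wildcard = 255.255.255.255 - subnet mask
255 - 255 = 0
255 - 255 = 0
255 - 252 = 3
255 - 0 = 255
Wildcard: 0.0.3.255


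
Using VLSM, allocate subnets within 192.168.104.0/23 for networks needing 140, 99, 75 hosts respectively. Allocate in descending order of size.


140 hosts -> /24 (254 usable): 192.168.104.0/24
99 hosts -> /25 (126 usable): 192.168.105.0/25
75 hosts -> /25 (126 usable): 192.168.105.128/25
Allocation: 192.168.104.0/24 (140 hosts, 254 usable); 192.168.105.0/25 (99 hosts, 126 usable); 192.168.105.128/25 (75 hosts, 126 usable)


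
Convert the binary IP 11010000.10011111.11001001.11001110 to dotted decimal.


11010000 = 208
10011111 = 159
11001001 = 201
11001110 = 206
IP: 208.159.201.206


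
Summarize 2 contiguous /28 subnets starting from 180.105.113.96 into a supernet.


Original prefix: /28
Number of subnets: 2 = 2^1
New prefix = 28 - 1 = 27
Supernet: 180.105.113.96/27


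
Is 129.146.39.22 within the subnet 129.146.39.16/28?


Subnet network: 129.146.39.16
Test IP AND mask: 129.146.39.16
Yes, 129.146.39.22 is in 129.146.39.16/28


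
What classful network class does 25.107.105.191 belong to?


First octet: 25
Binary: 00011001
0xxxxxxx -> Class A (1-126)
Class A, default mask 255.0.0.0 (/8)


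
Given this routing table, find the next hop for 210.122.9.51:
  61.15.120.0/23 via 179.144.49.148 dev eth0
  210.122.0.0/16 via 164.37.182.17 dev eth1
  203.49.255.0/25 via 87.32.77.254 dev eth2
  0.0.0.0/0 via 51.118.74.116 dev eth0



Longest prefix match for 210.122.9.51:
  /23 61.15.120.0: no
  /16 210.122.0.0: MATCH
  /25 203.49.255.0: no
  /0 0.0.0.0: MATCH
Selected: next-hop 164.37.182.17 via eth1 (matched /16)


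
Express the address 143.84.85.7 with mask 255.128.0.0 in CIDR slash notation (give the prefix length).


Binary: 11111111.10000000.00000000.00000000
Count leading 1s
Prefix: /9


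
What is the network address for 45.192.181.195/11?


IP:   00101101.11000000.10110101.11000011
Mask: 11111111.11100000.00000000.00000000
AND operation:
Net:  00101101.11000000.00000000.00000000
Network: 45.192.0.0/11


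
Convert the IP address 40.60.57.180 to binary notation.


40 = 00101000
60 = 00111100
57 = 00111001
180 = 10110100
Binary: 00101000.00111100.00111001.10110100


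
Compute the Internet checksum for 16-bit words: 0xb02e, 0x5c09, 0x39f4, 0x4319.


Sum all words (with carry folding):
+ 0xb02e = 0xb02e
+ 0x5c09 = 0x0c38
+ 0x39f4 = 0x462c
+ 0x4319 = 0x8945
One's complement: ~0x8945
Checksum = 0x76ba


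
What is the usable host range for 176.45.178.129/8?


Network: 176.0.0.0
Broadcast: 176.255.255.255
First usable = network + 1
Last usable = broadcast - 1
Range: 176.0.0.1 to 176.255.255.254


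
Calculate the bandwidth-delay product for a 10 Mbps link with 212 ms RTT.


BDP = bandwidth * RTT
= 10 Mbps * 212 ms
= 10 * 1e6 * 212 / 1000 bits
= 2120000 bits
= 265000 bytes
= 258.7891 KB
BDP = 2120000 bits (265000 bytes)


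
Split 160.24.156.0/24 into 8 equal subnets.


New prefix = 24 + 3 = 27
Each subnet has 32 addresses
  160.24.156.0/27
  160.24.156.32/27
  160.24.156.64/27
  160.24.156.96/27
  160.24.156.128/27
  160.24.156.160/27
  160.24.156.192/27
  160.24.156.224/27
Subnets: 160.24.156.0/27, 160.24.156.32/27, 160.24.156.64/27, 160.24.156.96/27, 160.24.156.128/27, 160.24.156.160/27, 160.24.156.192/27, 160.24.156.224/27


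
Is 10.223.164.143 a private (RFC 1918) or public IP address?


RFC 1918 private ranges:
  10.0.0.0/8 (10.0.0.0 - 10.255.255.255)
  172.16.0.0/12 (172.16.0.0 - 172.31.255.255)
  192.168.0.0/16 (192.168.0.0 - 192.168.255.255)
Private (in 10.0.0.0/8)


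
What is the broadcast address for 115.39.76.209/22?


Network: 115.39.76.0/22
Host bits = 10
Set all host bits to 1:
Broadcast: 115.39.79.255


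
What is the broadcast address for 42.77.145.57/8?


Network: 42.0.0.0/8
Host bits = 24
Set all host bits to 1:
Broadcast: 42.255.255.255


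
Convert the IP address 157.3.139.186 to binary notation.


157 = 10011101
3 = 00000011
139 = 10001011
186 = 10111010
Binary: 10011101.00000011.10001011.10111010


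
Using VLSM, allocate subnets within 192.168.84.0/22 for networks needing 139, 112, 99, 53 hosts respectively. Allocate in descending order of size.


139 hosts -> /24 (254 usable): 192.168.84.0/24
112 hosts -> /25 (126 usable): 192.168.85.0/25
99 hosts -> /25 (126 usable): 192.168.85.128/25
53 hosts -> /26 (62 usable): 192.168.86.0/26
Allocation: 192.168.84.0/24 (139 hosts, 254 usable); 192.168.85.0/25 (112 hosts, 126 usable); 192.168.85.128/25 (99 hosts, 126 usable); 192.168.86.0/26 (53 hosts, 62 usable)


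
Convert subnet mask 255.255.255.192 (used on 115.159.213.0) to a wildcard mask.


Subnet mask: 255.255.255.192
Wildcard = 255.255.255.255 - subnet mask
255 - 255 = 0
255 - 255 = 0
255 - 255 = 0
255 - 192 = 63
Wildcard: 0.0.0.63


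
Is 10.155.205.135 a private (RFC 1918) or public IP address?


RFC 1918 private ranges:
  10.0.0.0/8 (10.0.0.0 - 10.255.255.255)
  172.16.0.0/12 (172.16.0.0 - 172.31.255.255)
  192.168.0.0/16 (192.168.0.0 - 192.168.255.255)
Private (in 10.0.0.0/8)


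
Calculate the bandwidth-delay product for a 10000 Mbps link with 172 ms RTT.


BDP = bandwidth * RTT
= 10000 Mbps * 172 ms
= 10000 * 1e6 * 172 / 1000 bits
= 1720000000 bits
= 215000000 bytes
= 209960.9375 KB
BDP = 1720000000 bits (215000000 bytes)


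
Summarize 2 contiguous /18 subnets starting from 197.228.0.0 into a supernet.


Original prefix: /18
Number of subnets: 2 = 2^1
New prefix = 18 - 1 = 17
Supernet: 197.228.0.0/17


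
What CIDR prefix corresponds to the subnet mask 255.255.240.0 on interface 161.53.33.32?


Binary: 11111111.11111111.11110000.00000000
Count leading 1s
Prefix: /20


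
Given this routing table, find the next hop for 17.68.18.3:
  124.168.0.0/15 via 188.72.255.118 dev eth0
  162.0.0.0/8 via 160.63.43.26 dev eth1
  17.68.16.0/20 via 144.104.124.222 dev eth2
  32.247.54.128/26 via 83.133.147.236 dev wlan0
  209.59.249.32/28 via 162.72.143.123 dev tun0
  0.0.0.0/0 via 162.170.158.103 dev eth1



Longest prefix match for 17.68.18.3:
  /15 124.168.0.0: no
  /8 162.0.0.0: no
  /20 17.68.16.0: MATCH
  /26 32.247.54.128: no
  /28 209.59.249.32: no
  /0 0.0.0.0: MATCH
Selected: next-hop 144.104.124.222 via eth2 (matched /20)


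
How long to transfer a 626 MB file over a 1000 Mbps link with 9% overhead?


Effective throughput = 1000 * (1 - 9/100) = 910 Mbps
File size in Mb = 626 * 8 = 5008 Mb
Time = 5008 / 910
Time = 5.5033 seconds


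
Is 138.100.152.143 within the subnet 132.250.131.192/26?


Subnet network: 132.250.131.192
Test IP AND mask: 138.100.152.128
No, 138.100.152.143 is not in 132.250.131.192/26


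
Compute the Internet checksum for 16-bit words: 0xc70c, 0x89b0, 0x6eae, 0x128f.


Sum all words (with carry folding):
+ 0xc70c = 0xc70c
+ 0x89b0 = 0x50bd
+ 0x6eae = 0xbf6b
+ 0x128f = 0xd1fa
One's complement: ~0xd1fa
Checksum = 0x2e05


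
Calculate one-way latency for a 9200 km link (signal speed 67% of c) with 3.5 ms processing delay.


Speed = 0.67 * 3e5 km/s = 201000 km/s
Propagation delay = 9200 / 201000 = 0.0458 s = 45.7711 ms
Processing delay = 3.5 ms
Total one-way latency = 49.2711 ms


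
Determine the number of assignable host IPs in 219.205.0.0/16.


Host bits = 32 - 16 = 16
Total addresses = 2^16 = 65536
Usable = total - 2 (network and broadcast)
Usable hosts: 65534


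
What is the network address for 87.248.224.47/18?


IP:   01010111.11111000.11100000.00101111
Mask: 11111111.11111111.11000000.00000000
AND operation:
Net:  01010111.11111000.11000000.00000000
Network: 87.248.192.0/18


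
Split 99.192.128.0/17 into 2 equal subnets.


New prefix = 17 + 1 = 18
Each subnet has 16384 addresses
  99.192.128.0/18
  99.192.192.0/18
Subnets: 99.192.128.0/18, 99.192.192.0/18


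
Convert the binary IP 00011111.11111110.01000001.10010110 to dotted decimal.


00011111 = 31
11111110 = 254
01000001 = 65
10010110 = 150
IP: 31.254.65.150


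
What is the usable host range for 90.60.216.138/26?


Network: 90.60.216.128
Broadcast: 90.60.216.191
First usable = network + 1
Last usable = broadcast - 1
Range: 90.60.216.129 to 90.60.216.190


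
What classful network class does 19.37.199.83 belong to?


First octet: 19
Binary: 00010011
0xxxxxxx -> Class A (1-126)
Class A, default mask 255.0.0.0 (/8)


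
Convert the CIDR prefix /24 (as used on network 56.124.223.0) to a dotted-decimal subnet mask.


/24 means 24 network bits, 8 host bits
Binary: 11111111111111111111111100000000
Mask: 255.255.255.0


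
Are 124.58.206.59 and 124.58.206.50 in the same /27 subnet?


Mask: 255.255.255.224
124.58.206.59 AND mask = 124.58.206.32
124.58.206.50 AND mask = 124.58.206.32
Yes, same subnet (124.58.206.32)


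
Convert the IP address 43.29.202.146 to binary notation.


43 = 00101011
29 = 00011101
202 = 11001010
146 = 10010010
Binary: 00101011.00011101.11001010.10010010


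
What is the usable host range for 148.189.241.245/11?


Network: 148.160.0.0
Broadcast: 148.191.255.255
First usable = network + 1
Last usable = broadcast - 1
Range: 148.160.0.1 to 148.191.255.254


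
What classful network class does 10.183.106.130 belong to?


First octet: 10
Binary: 00001010
0xxxxxxx -> Class A (1-126)
Class A, default mask 255.0.0.0 (/8)


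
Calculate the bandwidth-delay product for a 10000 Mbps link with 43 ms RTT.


BDP = bandwidth * RTT
= 10000 Mbps * 43 ms
= 10000 * 1e6 * 43 / 1000 bits
= 430000000 bits
= 53750000 bytes
= 52490.2344 KB
BDP = 430000000 bits (53750000 bytes)


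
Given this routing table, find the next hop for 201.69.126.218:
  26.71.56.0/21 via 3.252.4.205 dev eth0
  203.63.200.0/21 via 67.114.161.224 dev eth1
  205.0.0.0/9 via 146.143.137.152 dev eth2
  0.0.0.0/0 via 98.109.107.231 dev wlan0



Longest prefix match for 201.69.126.218:
  /21 26.71.56.0: no
  /21 203.63.200.0: no
  /9 205.0.0.0: no
  /0 0.0.0.0: MATCH
Selected: next-hop 98.109.107.231 via wlan0 (matched /0)


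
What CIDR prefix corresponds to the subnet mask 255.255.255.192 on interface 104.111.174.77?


Binary: 11111111.11111111.11111111.11000000
Count leading 1s
Prefix: /26


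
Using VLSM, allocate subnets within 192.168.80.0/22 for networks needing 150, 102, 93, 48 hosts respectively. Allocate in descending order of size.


150 hosts -> /24 (254 usable): 192.168.80.0/24
102 hosts -> /25 (126 usable): 192.168.81.0/25
93 hosts -> /25 (126 usable): 192.168.81.128/25
48 hosts -> /26 (62 usable): 192.168.82.0/26
Allocation: 192.168.80.0/24 (150 hosts, 254 usable); 192.168.81.0/25 (102 hosts, 126 usable); 192.168.81.128/25 (93 hosts, 126 usable); 192.168.82.0/26 (48 hosts, 62 usable)


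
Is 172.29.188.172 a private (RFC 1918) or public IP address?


RFC 1918 private ranges:
  10.0.0.0/8 (10.0.0.0 - 10.255.255.255)
  172.16.0.0/12 (172.16.0.0 - 172.31.255.255)
  192.168.0.0/16 (192.168.0.0 - 192.168.255.255)
Private (in 172.16.0.0/12)


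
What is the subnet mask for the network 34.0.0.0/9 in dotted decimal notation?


/9 means 9 network bits, 23 host bits
Binary: 11111111100000000000000000000000
Mask: 255.128.0.0


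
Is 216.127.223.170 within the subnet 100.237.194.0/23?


Subnet network: 100.237.194.0
Test IP AND mask: 216.127.222.0
No, 216.127.223.170 is not in 100.237.194.0/23


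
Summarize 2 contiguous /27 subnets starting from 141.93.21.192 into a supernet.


Original prefix: /27
Number of subnets: 2 = 2^1
New prefix = 27 - 1 = 26
Supernet: 141.93.21.192/26


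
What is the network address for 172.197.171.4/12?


IP:   10101100.11000101.10101011.00000100
Mask: 11111111.11110000.00000000.00000000
AND operation:
Net:  10101100.11000000.00000000.00000000
Network: 172.192.0.0/12


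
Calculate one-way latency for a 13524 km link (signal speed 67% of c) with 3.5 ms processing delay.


Speed = 0.67 * 3e5 km/s = 201000 km/s
Propagation delay = 13524 / 201000 = 0.0673 s = 67.2836 ms
Processing delay = 3.5 ms
Total one-way latency = 70.7836 ms


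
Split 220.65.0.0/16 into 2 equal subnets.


New prefix = 16 + 1 = 17
Each subnet has 32768 addresses
  220.65.0.0/17
  220.65.128.0/17
Subnets: 220.65.0.0/17, 220.65.128.0/17


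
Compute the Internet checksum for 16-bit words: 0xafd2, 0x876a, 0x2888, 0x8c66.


Sum all words (with carry folding):
+ 0xafd2 = 0xafd2
+ 0x876a = 0x373d
+ 0x2888 = 0x5fc5
+ 0x8c66 = 0xec2b
One's complement: ~0xec2b
Checksum = 0x13d4


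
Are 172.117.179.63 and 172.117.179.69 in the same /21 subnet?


Mask: 255.255.248.0
172.117.179.63 AND mask = 172.117.176.0
172.117.179.69 AND mask = 172.117.176.0
Yes, same subnet (172.117.176.0)


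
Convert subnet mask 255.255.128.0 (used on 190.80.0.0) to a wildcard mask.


Subnet mask: 255.255.128.0
Wildcard = 255.255.255.255 - subnet mask
255 - 255 = 0
255 - 255 = 0
255 - 128 = 127
255 - 0 = 255
Wildcard: 0.0.127.255


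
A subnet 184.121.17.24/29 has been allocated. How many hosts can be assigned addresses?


Host bits = 32 - 29 = 3
Total addresses = 2^3 = 8
Usable = total - 2 (network and broadcast)
Usable hosts: 6


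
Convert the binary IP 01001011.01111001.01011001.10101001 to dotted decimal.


01001011 = 75
01111001 = 121
01011001 = 89
10101001 = 169
IP: 75.121.89.169


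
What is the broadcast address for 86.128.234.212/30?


Network: 86.128.234.212/30
Host bits = 2
Set all host bits to 1:
Broadcast: 86.128.234.215


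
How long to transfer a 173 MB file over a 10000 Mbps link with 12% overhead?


Effective throughput = 10000 * (1 - 12/100) = 8800 Mbps
File size in Mb = 173 * 8 = 1384 Mb
Time = 1384 / 8800
Time = 0.1573 seconds


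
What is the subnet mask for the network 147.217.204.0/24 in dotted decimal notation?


/24 means 24 network bits, 8 host bits
Binary: 11111111111111111111111100000000
Mask: 255.255.255.0


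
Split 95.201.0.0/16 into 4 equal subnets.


New prefix = 16 + 2 = 18
Each subnet has 16384 addresses
  95.201.0.0/18
  95.201.64.0/18
  95.201.128.0/18
  95.201.192.0/18
Subnets: 95.201.0.0/18, 95.201.64.0/18, 95.201.128.0/18, 95.201.192.0/18


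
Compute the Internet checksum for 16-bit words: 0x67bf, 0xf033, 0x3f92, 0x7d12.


Sum all words (with carry folding):
+ 0x67bf = 0x67bf
+ 0xf033 = 0x57f3
+ 0x3f92 = 0x9785
+ 0x7d12 = 0x1498
One's complement: ~0x1498
Checksum = 0xeb67


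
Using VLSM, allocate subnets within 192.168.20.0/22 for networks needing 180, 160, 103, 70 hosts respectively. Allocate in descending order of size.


180 hosts -> /24 (254 usable): 192.168.20.0/24
160 hosts -> /24 (254 usable): 192.168.21.0/24
103 hosts -> /25 (126 usable): 192.168.22.0/25
70 hosts -> /25 (126 usable): 192.168.22.128/25
Allocation: 192.168.20.0/24 (180 hosts, 254 usable); 192.168.21.0/24 (160 hosts, 254 usable); 192.168.22.0/25 (103 hosts, 126 usable); 192.168.22.128/25 (70 hosts, 126 usable)


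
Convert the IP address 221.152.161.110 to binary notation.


221 = 11011101
152 = 10011000
161 = 10100001
110 = 01101110
Binary: 11011101.10011000.10100001.01101110


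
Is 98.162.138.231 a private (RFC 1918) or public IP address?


RFC 1918 private ranges:
  10.0.0.0/8 (10.0.0.0 - 10.255.255.255)
  172.16.0.0/12 (172.16.0.0 - 172.31.255.255)
  192.168.0.0/16 (192.168.0.0 - 192.168.255.255)
Public (not in any RFC 1918 range)


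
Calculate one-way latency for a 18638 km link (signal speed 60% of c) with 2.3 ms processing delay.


Speed = 0.6 * 3e5 km/s = 180000 km/s
Propagation delay = 18638 / 180000 = 0.1035 s = 103.5444 ms
Processing delay = 2.3 ms
Total one-way latency = 105.8444 ms


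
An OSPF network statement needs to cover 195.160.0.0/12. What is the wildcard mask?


Subnet mask: 255.240.0.0
Wildcard = 255.255.255.255 - subnet mask
255 - 255 = 0
255 - 240 = 15
255 - 0 = 255
255 - 0 = 255
Wildcard: 0.15.255.255


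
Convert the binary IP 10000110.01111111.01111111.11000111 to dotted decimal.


10000110 = 134
01111111 = 127
01111111 = 127
11000111 = 199
IP: 134.127.127.199


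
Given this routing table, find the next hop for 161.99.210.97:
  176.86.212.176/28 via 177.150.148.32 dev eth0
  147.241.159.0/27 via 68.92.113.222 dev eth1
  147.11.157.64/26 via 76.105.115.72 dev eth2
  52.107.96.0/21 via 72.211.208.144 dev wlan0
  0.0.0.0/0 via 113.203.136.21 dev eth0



Longest prefix match for 161.99.210.97:
  /28 176.86.212.176: no
  /27 147.241.159.0: no
  /26 147.11.157.64: no
  /21 52.107.96.0: no
  /0 0.0.0.0: MATCH
Selected: next-hop 113.203.136.21 via eth0 (matched /0)


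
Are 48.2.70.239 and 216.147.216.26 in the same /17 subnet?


Mask: 255.255.128.0
48.2.70.239 AND mask = 48.2.0.0
216.147.216.26 AND mask = 216.147.128.0
No, different subnets (48.2.0.0 vs 216.147.128.0)


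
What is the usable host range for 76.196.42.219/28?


Network: 76.196.42.208
Broadcast: 76.196.42.223
First usable = network + 1
Last usable = broadcast - 1
Range: 76.196.42.209 to 76.196.42.222


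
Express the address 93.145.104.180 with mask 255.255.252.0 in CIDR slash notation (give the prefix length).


Binary: 11111111.11111111.11111100.00000000
Count leading 1s
Prefix: /22


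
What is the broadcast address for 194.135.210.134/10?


Network: 194.128.0.0/10
Host bits = 22
Set all host bits to 1:
Broadcast: 194.191.255.255


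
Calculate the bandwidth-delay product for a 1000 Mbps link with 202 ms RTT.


BDP = bandwidth * RTT
= 1000 Mbps * 202 ms
= 1000 * 1e6 * 202 / 1000 bits
= 202000000 bits
= 25250000 bytes
= 24658.2031 KB
BDP = 202000000 bits (25250000 bytes)


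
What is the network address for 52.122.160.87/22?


IP:   00110100.01111010.10100000.01010111
Mask: 11111111.11111111.11111100.00000000
AND operation:
Net:  00110100.01111010.10100000.00000000
Network: 52.122.160.0/22


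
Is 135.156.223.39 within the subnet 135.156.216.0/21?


Subnet network: 135.156.216.0
Test IP AND mask: 135.156.216.0
Yes, 135.156.223.39 is in 135.156.216.0/21


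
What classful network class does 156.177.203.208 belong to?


First octet: 156
Binary: 10011100
10xxxxxx -> Class B (128-191)
Class B, default mask 255.255.0.0 (/16)


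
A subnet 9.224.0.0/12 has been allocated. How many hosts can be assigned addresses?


Host bits = 32 - 12 = 20
Total addresses = 2^20 = 1048576
Usable = total - 2 (network and broadcast)
Usable hosts: 1048574


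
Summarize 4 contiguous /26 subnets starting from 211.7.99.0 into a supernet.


Original prefix: /26
Number of subnets: 4 = 2^2
New prefix = 26 - 2 = 24
Supernet: 211.7.99.0/24


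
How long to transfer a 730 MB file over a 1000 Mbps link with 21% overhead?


Effective throughput = 1000 * (1 - 21/100) = 790 Mbps
File size in Mb = 730 * 8 = 5840 Mb
Time = 5840 / 790
Time = 7.3924 seconds


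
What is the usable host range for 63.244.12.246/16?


Network: 63.244.0.0
Broadcast: 63.244.255.255
First usable = network + 1
Last usable = broadcast - 1
Range: 63.244.0.1 to 63.244.255.254


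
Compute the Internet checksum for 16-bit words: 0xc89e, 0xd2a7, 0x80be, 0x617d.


Sum all words (with carry folding):
+ 0xc89e = 0xc89e
+ 0xd2a7 = 0x9b46
+ 0x80be = 0x1c05
+ 0x617d = 0x7d82
One's complement: ~0x7d82
Checksum = 0x827d


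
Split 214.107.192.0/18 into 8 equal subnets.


New prefix = 18 + 3 = 21
Each subnet has 2048 addresses
  214.107.192.0/21
  214.107.200.0/21
  214.107.208.0/21
  214.107.216.0/21
  214.107.224.0/21
  214.107.232.0/21
  214.107.240.0/21
  214.107.248.0/21
Subnets: 214.107.192.0/21, 214.107.200.0/21, 214.107.208.0/21, 214.107.216.0/21, 214.107.224.0/21, 214.107.232.0/21, 214.107.240.0/21, 214.107.248.0/21


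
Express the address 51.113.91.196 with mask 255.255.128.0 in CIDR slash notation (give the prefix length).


Binary: 11111111.11111111.10000000.00000000
Count leading 1s
Prefix: /17


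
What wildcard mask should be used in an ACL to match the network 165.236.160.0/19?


Subnet mask: 255.255.224.0
Wildcard = 255.255.255.255 - subnet mask
255 - 255 = 0
255 - 255 = 0
255 - 224 = 31
255 - 0 = 255
Wildcard: 0.0.31.255


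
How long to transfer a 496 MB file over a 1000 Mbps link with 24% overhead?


Effective throughput = 1000 * (1 - 24/100) = 760 Mbps
File size in Mb = 496 * 8 = 3968 Mb
Time = 3968 / 760
Time = 5.2211 seconds


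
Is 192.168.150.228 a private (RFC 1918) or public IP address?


RFC 1918 private ranges:
  10.0.0.0/8 (10.0.0.0 - 10.255.255.255)
  172.16.0.0/12 (172.16.0.0 - 172.31.255.255)
  192.168.0.0/16 (192.168.0.0 - 192.168.255.255)
Private (in 192.168.0.0/16)


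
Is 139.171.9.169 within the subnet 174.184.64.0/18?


Subnet network: 174.184.64.0
Test IP AND mask: 139.171.0.0
No, 139.171.9.169 is not in 174.184.64.0/18


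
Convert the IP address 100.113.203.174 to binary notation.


100 = 01100100
113 = 01110001
203 = 11001011
174 = 10101110
Binary: 01100100.01110001.11001011.10101110


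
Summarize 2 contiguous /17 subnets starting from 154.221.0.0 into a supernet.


Original prefix: /17
Number of subnets: 2 = 2^1
New prefix = 17 - 1 = 16
Supernet: 154.221.0.0/16


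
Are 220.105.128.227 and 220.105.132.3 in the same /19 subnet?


Mask: 255.255.224.0
220.105.128.227 AND mask = 220.105.128.0
220.105.132.3 AND mask = 220.105.128.0
Yes, same subnet (220.105.128.0)


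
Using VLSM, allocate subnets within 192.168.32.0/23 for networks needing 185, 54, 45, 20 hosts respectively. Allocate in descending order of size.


185 hosts -> /24 (254 usable): 192.168.32.0/24
54 hosts -> /26 (62 usable): 192.168.33.0/26
45 hosts -> /26 (62 usable): 192.168.33.64/26
20 hosts -> /27 (30 usable): 192.168.33.128/27
Allocation: 192.168.32.0/24 (185 hosts, 254 usable); 192.168.33.0/26 (54 hosts, 62 usable); 192.168.33.64/26 (45 hosts, 62 usable); 192.168.33.128/27 (20 hosts, 30 usable)


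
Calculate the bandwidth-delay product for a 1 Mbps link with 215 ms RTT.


BDP = bandwidth * RTT
= 1 Mbps * 215 ms
= 1 * 1e6 * 215 / 1000 bits
= 215000 bits
= 26875 bytes
= 26.2451 KB
BDP = 215000 bits (26875 bytes)


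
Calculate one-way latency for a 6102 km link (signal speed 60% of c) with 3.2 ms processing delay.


Speed = 0.6 * 3e5 km/s = 180000 km/s
Propagation delay = 6102 / 180000 = 0.0339 s = 33.9 ms
Processing delay = 3.2 ms
Total one-way latency = 37.1 ms


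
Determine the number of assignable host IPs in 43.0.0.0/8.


Host bits = 32 - 8 = 24
Total addresses = 2^24 = 16777216
Usable = total - 2 (network and broadcast)
Usable hosts: 16777214


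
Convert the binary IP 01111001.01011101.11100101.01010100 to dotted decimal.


01111001 = 121
01011101 = 93
11100101 = 229
01010100 = 84
IP: 121.93.229.84


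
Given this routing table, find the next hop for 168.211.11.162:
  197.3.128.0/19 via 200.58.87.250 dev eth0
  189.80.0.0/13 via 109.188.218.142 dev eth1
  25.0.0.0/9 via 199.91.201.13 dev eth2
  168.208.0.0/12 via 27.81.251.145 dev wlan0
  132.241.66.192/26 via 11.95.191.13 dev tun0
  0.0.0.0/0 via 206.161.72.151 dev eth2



Longest prefix match for 168.211.11.162:
  /19 197.3.128.0: no
  /13 189.80.0.0: no
  /9 25.0.0.0: no
  /12 168.208.0.0: MATCH
  /26 132.241.66.192: no
  /0 0.0.0.0: MATCH
Selected: next-hop 27.81.251.145 via wlan0 (matched /12)


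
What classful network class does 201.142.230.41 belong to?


First octet: 201
Binary: 11001001
110xxxxx -> Class C (192-223)
Class C, default mask 255.255.255.0 (/24)


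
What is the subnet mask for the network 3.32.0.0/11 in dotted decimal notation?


/11 means 11 network bits, 21 host bits
Binary: 11111111111000000000000000000000
Mask: 255.224.0.0


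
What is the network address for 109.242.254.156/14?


IP:   01101101.11110010.11111110.10011100
Mask: 11111111.11111100.00000000.00000000
AND operation:
Net:  01101101.11110000.00000000.00000000
Network: 109.240.0.0/14


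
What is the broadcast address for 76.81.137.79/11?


Network: 76.64.0.0/11
Host bits = 21
Set all host bits to 1:
Broadcast: 76.95.255.255


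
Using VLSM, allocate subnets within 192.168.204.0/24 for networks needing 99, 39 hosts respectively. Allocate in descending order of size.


99 hosts -> /25 (126 usable): 192.168.204.0/25
39 hosts -> /26 (62 usable): 192.168.204.128/26
Allocation: 192.168.204.0/25 (99 hosts, 126 usable); 192.168.204.128/26 (39 hosts, 62 usable)


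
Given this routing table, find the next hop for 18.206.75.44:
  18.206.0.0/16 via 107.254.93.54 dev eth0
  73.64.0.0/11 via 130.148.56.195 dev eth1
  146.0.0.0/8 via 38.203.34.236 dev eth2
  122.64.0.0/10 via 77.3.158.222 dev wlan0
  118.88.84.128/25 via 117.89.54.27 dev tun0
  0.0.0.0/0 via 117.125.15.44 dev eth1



Longest prefix match for 18.206.75.44:
  /16 18.206.0.0: MATCH
  /11 73.64.0.0: no
  /8 146.0.0.0: no
  /10 122.64.0.0: no
  /25 118.88.84.128: no
  /0 0.0.0.0: MATCH
Selected: next-hop 107.254.93.54 via eth0 (matched /16)


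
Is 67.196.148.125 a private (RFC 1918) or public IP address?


RFC 1918 private ranges:
  10.0.0.0/8 (10.0.0.0 - 10.255.255.255)
  172.16.0.0/12 (172.16.0.0 - 172.31.255.255)
  192.168.0.0/16 (192.168.0.0 - 192.168.255.255)
Public (not in any RFC 1918 range)


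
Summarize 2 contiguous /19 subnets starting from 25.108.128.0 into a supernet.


Original prefix: /19
Number of subnets: 2 = 2^1
New prefix = 19 - 1 = 18
Supernet: 25.108.128.0/18


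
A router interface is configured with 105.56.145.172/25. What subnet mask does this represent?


/25 means 25 network bits, 7 host bits
Binary: 11111111111111111111111110000000
Mask: 255.255.255.128


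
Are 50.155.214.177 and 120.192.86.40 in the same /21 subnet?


Mask: 255.255.248.0
50.155.214.177 AND mask = 50.155.208.0
120.192.86.40 AND mask = 120.192.80.0
No, different subnets (50.155.208.0 vs 120.192.80.0)


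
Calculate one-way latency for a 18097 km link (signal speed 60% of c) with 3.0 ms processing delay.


Speed = 0.6 * 3e5 km/s = 180000 km/s
Propagation delay = 18097 / 180000 = 0.1005 s = 100.5389 ms
Processing delay = 3.0 ms
Total one-way latency = 103.5389 ms


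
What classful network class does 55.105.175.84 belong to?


First octet: 55
Binary: 00110111
0xxxxxxx -> Class A (1-126)
Class A, default mask 255.0.0.0 (/8)


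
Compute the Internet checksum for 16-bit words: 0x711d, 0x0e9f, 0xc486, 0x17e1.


Sum all words (with carry folding):
+ 0x711d = 0x711d
+ 0x0e9f = 0x7fbc
+ 0xc486 = 0x4443
+ 0x17e1 = 0x5c24
One's complement: ~0x5c24
Checksum = 0xa3db


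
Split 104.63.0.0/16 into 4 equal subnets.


New prefix = 16 + 2 = 18
Each subnet has 16384 addresses
  104.63.0.0/18
  104.63.64.0/18
  104.63.128.0/18
  104.63.192.0/18
Subnets: 104.63.0.0/18, 104.63.64.0/18, 104.63.128.0/18, 104.63.192.0/18


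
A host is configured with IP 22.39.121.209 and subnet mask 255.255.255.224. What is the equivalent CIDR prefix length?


Binary: 11111111.11111111.11111111.11100000
Count leading 1s
Prefix: /27


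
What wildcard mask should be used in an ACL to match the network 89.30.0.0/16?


Subnet mask: 255.255.0.0
Wildcard = 255.255.255.255 - subnet mask
255 - 255 = 0
255 - 255 = 0
255 - 0 = 255
255 - 0 = 255
Wildcard: 0.0.255.255


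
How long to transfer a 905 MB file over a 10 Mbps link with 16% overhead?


Effective throughput = 10 * (1 - 16/100) = 8.4 Mbps
File size in Mb = 905 * 8 = 7240 Mb
Time = 7240 / 8.4
Time = 861.9048 seconds


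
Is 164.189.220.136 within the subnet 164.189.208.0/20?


Subnet network: 164.189.208.0
Test IP AND mask: 164.189.208.0
Yes, 164.189.220.136 is in 164.189.208.0/20


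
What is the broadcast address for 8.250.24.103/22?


Network: 8.250.24.0/22
Host bits = 10
Set all host bits to 1:
Broadcast: 8.250.27.255


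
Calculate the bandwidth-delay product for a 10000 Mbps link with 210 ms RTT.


BDP = bandwidth * RTT
= 10000 Mbps * 210 ms
= 10000 * 1e6 * 210 / 1000 bits
= 2100000000 bits
= 262500000 bytes
= 256347.6562 KB
BDP = 2100000000 bits (262500000 bytes)


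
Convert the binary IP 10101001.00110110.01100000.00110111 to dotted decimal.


10101001 = 169
00110110 = 54
01100000 = 96
00110111 = 55
IP: 169.54.96.55


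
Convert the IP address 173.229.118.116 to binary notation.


173 = 10101101
229 = 11100101
118 = 01110110
116 = 01110100
Binary: 10101101.11100101.01110110.01110100


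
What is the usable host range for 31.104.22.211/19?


Network: 31.104.0.0
Broadcast: 31.104.31.255
First usable = network + 1
Last usable = broadcast - 1
Range: 31.104.0.1 to 31.104.31.254


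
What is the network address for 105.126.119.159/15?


IP:   01101001.01111110.01110111.10011111
Mask: 11111111.11111110.00000000.00000000
AND operation:
Net:  01101001.01111110.00000000.00000000
Network: 105.126.0.0/15


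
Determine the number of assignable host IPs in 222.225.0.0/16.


Host bits = 32 - 16 = 16
Total addresses = 2^16 = 65536
Usable = total - 2 (network and broadcast)
Usable hosts: 65534


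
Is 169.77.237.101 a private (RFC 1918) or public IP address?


RFC 1918 private ranges:
  10.0.0.0/8 (10.0.0.0 - 10.255.255.255)
  172.16.0.0/12 (172.16.0.0 - 172.31.255.255)
  192.168.0.0/16 (192.168.0.0 - 192.168.255.255)
Public (not in any RFC 1918 range)


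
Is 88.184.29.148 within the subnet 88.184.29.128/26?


Subnet network: 88.184.29.128
Test IP AND mask: 88.184.29.128
Yes, 88.184.29.148 is in 88.184.29.128/26
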